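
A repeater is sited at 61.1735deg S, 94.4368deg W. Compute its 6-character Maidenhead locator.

EC28st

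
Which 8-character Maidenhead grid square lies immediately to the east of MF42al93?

Longitude extended square 9; +1 → 10, wraps to 0, carry into subsquare.
Longitude subsquare a = 0; +1 → 1 = b.
The latitude characters are unchanged.

MF42bl03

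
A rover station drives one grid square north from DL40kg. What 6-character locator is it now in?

DL40kh

Latitude subsquare g = 6; +1 → 7 = h.
The longitude characters are unchanged.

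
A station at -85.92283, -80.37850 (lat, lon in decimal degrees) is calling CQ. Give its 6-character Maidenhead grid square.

EA94tb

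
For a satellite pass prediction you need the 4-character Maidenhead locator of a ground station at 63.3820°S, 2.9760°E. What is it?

Add 180° to longitude and 90° to latitude: 182.98, 26.62.
Field: lon ⌊182.98/20⌋ = 9 → J; lat ⌊26.62/10⌋ = 2 → C.
Square: lon ⌊2.98/2⌋ = 1; lat ⌊6.62/1⌋ = 6.

JC16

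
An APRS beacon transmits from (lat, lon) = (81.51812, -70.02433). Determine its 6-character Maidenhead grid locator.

Shift to the Maidenhead origin (180°W, 90°S): lon 109.9757, lat 171.5181.
Field: lon ⌊109.9757/20⌋ = 5 → F; lat ⌊171.5181/10⌋ = 17 → R.
Square: lon ⌊9.9757/2⌋ = 4; lat ⌊1.5181/1⌋ = 1.
Subsquare: lon ⌊1.9757/0.0833333⌋ = 23 → x; lat ⌊0.5181/0.0416667⌋ = 12 → m.

FR41xm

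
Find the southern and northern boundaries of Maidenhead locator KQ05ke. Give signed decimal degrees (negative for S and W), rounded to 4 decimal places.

75.1667, 75.2083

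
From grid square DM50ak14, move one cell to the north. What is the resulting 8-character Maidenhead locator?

Latitude extended square 4; +1 → 5.
The longitude characters are unchanged.

DM50ak15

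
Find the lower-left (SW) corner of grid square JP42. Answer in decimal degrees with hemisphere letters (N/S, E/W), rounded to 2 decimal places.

Field J=9, P=15: +9·20° lon, +15·10° lat → SW at lon 0°, lat 60°.
Square 4, 2: +4·2° lon, +2·1° lat → SW at lon 8°, lat 62°.
latitude 62.00° N, longitude 8.00° E.

62.00° N, 8.00° E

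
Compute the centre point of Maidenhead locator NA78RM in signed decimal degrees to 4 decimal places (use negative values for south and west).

-81.4792, 95.4583

Field N=13, A=0: +13·20° lon, +0·10° lat → SW at lon 80°, lat -90°.
Square 7, 8: +7·2° lon, +8·1° lat → SW at lon 94°, lat -82°.
Subsquare r=17, m=12: +17·0.0833333° lon, +12·0.0416667° lat → SW at lon 95.4167°, lat -81.5°.
Cell spans 0.0833333° lon × 0.0416667° lat. Centre is SW corner plus half of each.
latitude -81.4792, longitude 95.4583.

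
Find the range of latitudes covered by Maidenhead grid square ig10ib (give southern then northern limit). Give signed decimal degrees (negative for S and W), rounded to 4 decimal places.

-29.9583, -29.9167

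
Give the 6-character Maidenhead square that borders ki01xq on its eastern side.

Longitude subsquare x = 23; +1 → 24, wraps to 0 = a, carry into square.
Longitude square 0; +1 → 1.
The latitude characters are unchanged.

KI11aq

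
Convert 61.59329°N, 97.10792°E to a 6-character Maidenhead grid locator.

NP81no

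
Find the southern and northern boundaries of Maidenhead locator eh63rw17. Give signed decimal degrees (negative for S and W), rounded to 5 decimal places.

Field E=4, H=7: +4·20° lon, +7·10° lat → SW at lon -100°, lat -20°.
Square 6, 3: +6·2° lon, +3·1° lat → SW at lon -88°, lat -17°.
Subsquare r=17, w=22: +17·0.0833333° lon, +22·0.0416667° lat → SW at lon -86.5833°, lat -16.0833°.
Extended square 1, 7: +1·0.00833333° lon, +7·0.00416667° lat → SW at lon -86.575°, lat -16.0542°.
Cell spans 0.00833333° lon × 0.00416667° lat.
south -16.05417, north -16.05000.

-16.05417, -16.05000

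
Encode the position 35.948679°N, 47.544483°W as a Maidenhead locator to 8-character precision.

GM65fw47

Offset from 180°W / 90°S: lon 132.45552°, lat 125.94868°.
Field (20°×10°, letters A–R): lon ⌊132.45552/20⌋ = 6 → G; lat ⌊125.94868/10⌋ = 12 → M.
Square (2°×1°, digits 0–9): lon ⌊12.45552/2⌋ = 6; lat ⌊5.94868/1⌋ = 5.
Subsquare (5′×2.5′, letters a–x): lon ⌊0.45552/0.0833333⌋ = 5 → f; lat ⌊0.94868/0.0416667⌋ = 22 → w.
Extended square (30″×15″, digits 0–9): lon ⌊0.03885/0.00833333⌋ = 4; lat ⌊0.03201/0.00416667⌋ = 7.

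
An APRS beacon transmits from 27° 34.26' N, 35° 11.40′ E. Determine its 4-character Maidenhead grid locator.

KL77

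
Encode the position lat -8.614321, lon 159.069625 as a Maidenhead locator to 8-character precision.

QI91mj82

Add 180° to longitude and 90° to latitude: 339.06962, 81.38568.
Field: 339.06962/20 → 16 → Q, 81.38568/10 → 8 → I; chars QI.
Square: 19.06962/2 → 9, 1.38568/1 → 1; chars 91.
Subsquare: 1.06962/0.0833333 → 12 → m, 0.38568/0.0416667 → 9 → j; chars mj.
Extended square: 0.06962/0.00833333 → 8, 0.01068/0.00416667 → 2; chars 82.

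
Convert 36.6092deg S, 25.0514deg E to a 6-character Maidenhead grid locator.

Add 180° to longitude and 90° to latitude: 205.0514, 53.3908.
Field: 205.0514/20 → 10 → K, 53.3908/10 → 5 → F; chars KF.
Square: 5.0514/2 → 2, 3.3908/1 → 3; chars 23.
Subsquare: 1.0514/0.0833333 → 12 → m, 0.3908/0.0416667 → 9 → j; chars mj.

KF23mj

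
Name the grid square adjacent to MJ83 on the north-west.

MJ74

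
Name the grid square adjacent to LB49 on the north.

Latitude square 9; +1 → 10, wraps to 0, carry into field.
Latitude field B = 1; +1 → 2 = C.
The longitude characters are unchanged.

LC40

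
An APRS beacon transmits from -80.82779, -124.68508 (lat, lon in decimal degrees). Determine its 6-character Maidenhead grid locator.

Shift to the Maidenhead origin (180°W, 90°S): lon 55.3149, lat 9.1722.
Field: 55.3149/20 → 2 → C, 9.1722/10 → 0 → A; chars CA.
Square: 15.3149/2 → 7, 9.1722/1 → 9; chars 79.
Subsquare: 1.3149/0.0833333 → 15 → p, 0.1722/0.0416667 → 4 → e; chars pe.

CA79pe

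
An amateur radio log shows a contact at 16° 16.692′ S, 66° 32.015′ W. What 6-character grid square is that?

FH63rr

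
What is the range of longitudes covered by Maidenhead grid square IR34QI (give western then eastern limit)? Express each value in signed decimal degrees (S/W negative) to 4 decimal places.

-12.6667, -12.5833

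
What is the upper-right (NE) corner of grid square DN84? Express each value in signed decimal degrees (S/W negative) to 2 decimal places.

45.00, -102.00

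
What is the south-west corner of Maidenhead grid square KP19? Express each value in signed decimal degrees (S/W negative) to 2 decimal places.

69.00, 22.00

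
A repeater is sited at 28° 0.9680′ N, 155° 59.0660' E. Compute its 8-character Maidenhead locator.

QL78xa83

Shift to the Maidenhead origin (180°W, 90°S): lon 335.98443, lat 118.01613.
Field: 335.98443/20 → 16 → Q, 118.01613/10 → 11 → L; chars QL.
Square: 15.98443/2 → 7, 8.01613/1 → 8; chars 78.
Subsquare: 1.98443/0.0833333 → 23 → x, 0.01613/0.0416667 → 0 → a; chars xa.
Extended square: 0.06777/0.00833333 → 8, 0.01613/0.00416667 → 3; chars 83.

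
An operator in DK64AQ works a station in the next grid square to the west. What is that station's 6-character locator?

DK54xq

Longitude subsquare a = 0; −1 → -1, wraps to 23 = x, carry into square.
Longitude square 6; −1 → 5.
The latitude characters are unchanged.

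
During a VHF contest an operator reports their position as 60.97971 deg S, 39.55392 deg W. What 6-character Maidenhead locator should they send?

Shift to the Maidenhead origin (180°W, 90°S): lon 140.4461, lat 29.0203.
Field: 140.4461/20 → 7 → H, 29.0203/10 → 2 → C; chars HC.
Square: 0.4461/2 → 0, 9.0203/1 → 9; chars 09.
Subsquare: 0.4461/0.0833333 → 5 → f, 0.0203/0.0416667 → 0 → a; chars fa.

HC09fa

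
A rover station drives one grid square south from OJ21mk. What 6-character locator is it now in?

OJ21mj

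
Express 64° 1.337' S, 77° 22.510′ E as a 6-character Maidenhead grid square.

MC85qx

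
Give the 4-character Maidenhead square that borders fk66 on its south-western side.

FK55

Longitude square 6; −1 → 5.
Latitude square 6; −1 → 5.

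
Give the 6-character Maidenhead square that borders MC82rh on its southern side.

MC82rg

Latitude subsquare h = 7; −1 → 6 = g.
The longitude characters are unchanged.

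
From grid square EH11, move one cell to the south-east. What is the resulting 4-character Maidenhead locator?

EH20

Longitude square 1; +1 → 2.
Latitude square 1; −1 → 0.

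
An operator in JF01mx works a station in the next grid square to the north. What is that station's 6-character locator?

JF02ma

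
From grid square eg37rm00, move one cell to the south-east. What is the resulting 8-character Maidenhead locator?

Longitude extended square 0; +1 → 1.
Latitude extended square 0; −1 → -1, wraps to 9, carry into subsquare.
Latitude subsquare m = 12; −1 → 11 = l.

EG37rl19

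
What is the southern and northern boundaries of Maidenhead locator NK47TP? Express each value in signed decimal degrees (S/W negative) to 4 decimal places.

17.6250, 17.6667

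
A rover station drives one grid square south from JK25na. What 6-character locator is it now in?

JK24nx

Latitude subsquare a = 0; −1 → -1, wraps to 23 = x, carry into square.
Latitude square 5; −1 → 4.
The longitude characters are unchanged.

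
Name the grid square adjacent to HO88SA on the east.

Longitude subsquare s = 18; +1 → 19 = t.
The latitude characters are unchanged.

HO88ta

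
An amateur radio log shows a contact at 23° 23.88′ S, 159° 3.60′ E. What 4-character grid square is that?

QG96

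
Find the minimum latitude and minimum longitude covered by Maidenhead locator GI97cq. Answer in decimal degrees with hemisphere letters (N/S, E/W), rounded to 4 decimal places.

2.3333° S, 41.8333° W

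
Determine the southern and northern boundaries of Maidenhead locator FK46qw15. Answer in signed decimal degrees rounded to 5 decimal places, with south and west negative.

Field F=5, K=10: +5·20° lon, +10·10° lat → SW at lon -80°, lat 10°.
Square 4, 6: +4·2° lon, +6·1° lat → SW at lon -72°, lat 16°.
Subsquare q=16, w=22: +16·0.0833333° lon, +22·0.0416667° lat → SW at lon -70.6667°, lat 16.9167°.
Extended square 1, 5: +1·0.00833333° lon, +5·0.00416667° lat → SW at lon -70.6583°, lat 16.9375°.
Cell spans 0.00833333° lon × 0.00416667° lat.
south 16.93750, north 16.94167.

16.93750, 16.94167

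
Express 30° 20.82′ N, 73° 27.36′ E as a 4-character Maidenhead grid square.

MM60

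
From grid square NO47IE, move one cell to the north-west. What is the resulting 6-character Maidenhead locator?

NO47hf

Longitude subsquare i = 8; −1 → 7 = h.
Latitude subsquare e = 4; +1 → 5 = f.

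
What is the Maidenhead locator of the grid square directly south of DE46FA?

Latitude subsquare a = 0; −1 → -1, wraps to 23 = x, carry into square.
Latitude square 6; −1 → 5.
The longitude characters are unchanged.

DE45fx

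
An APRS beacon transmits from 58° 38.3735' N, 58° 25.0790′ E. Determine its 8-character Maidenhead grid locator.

LO98fp03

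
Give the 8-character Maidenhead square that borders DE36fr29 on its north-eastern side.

Longitude extended square 2; +1 → 3.
Latitude extended square 9; +1 → 10, wraps to 0, carry into subsquare.
Latitude subsquare r = 17; +1 → 18 = s.

DE36fs30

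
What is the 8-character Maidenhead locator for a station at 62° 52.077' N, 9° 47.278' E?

JP42vu48

Add 180° to longitude and 90° to latitude: 189.78797, 152.86795.
Field: lon ⌊189.78797/20⌋ = 9 → J; lat ⌊152.86795/10⌋ = 15 → P.
Square: lon ⌊9.78797/2⌋ = 4; lat ⌊2.86795/1⌋ = 2.
Subsquare: lon ⌊1.78797/0.0833333⌋ = 21 → v; lat ⌊0.86795/0.0416667⌋ = 20 → u.
Extended square: lon ⌊0.03797/0.00833333⌋ = 4; lat ⌊0.03462/0.00416667⌋ = 8.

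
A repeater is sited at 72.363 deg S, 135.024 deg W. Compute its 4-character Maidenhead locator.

CB27

Offset from 180°W / 90°S: lon 44.98°, lat 17.64°.
Field: 44.98/20 → 2 → C, 17.64/10 → 1 → B; chars CB.
Square: 4.98/2 → 2, 7.64/1 → 7; chars 27.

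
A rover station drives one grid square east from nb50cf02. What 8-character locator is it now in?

NB50cf12

Longitude extended square 0; +1 → 1.
The latitude characters are unchanged.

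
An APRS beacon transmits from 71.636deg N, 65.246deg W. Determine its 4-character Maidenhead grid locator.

FQ71

Shift to the Maidenhead origin (180°W, 90°S): lon 114.75, lat 161.64.
Field: 114.75/20 → 5 → F, 161.64/10 → 16 → Q; chars FQ.
Square: 14.75/2 → 7, 1.64/1 → 1; chars 71.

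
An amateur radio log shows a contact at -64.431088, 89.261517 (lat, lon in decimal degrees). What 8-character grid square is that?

NC45pn16

Add 180° to longitude and 90° to latitude: 269.26152, 25.56891.
Field: lon ⌊269.26152/20⌋ = 13 → N; lat ⌊25.56891/10⌋ = 2 → C.
Square: lon ⌊9.26152/2⌋ = 4; lat ⌊5.56891/1⌋ = 5.
Subsquare: lon ⌊1.26152/0.0833333⌋ = 15 → p; lat ⌊0.56891/0.0416667⌋ = 13 → n.
Extended square: lon ⌊0.01152/0.00833333⌋ = 1; lat ⌊0.02725/0.00416667⌋ = 6.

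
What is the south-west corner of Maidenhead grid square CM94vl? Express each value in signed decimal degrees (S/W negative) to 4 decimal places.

34.4583, -120.2500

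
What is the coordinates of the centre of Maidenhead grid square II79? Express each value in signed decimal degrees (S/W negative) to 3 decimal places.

Field I=8, I=8: +8·20° lon, +8·10° lat → SW at lon -20°, lat -10°.
Square 7, 9: +7·2° lon, +9·1° lat → SW at lon -6°, lat -1°.
Cell spans 2° lon × 1° lat. Centre is SW corner plus half of each.
latitude -0.500, longitude -5.000.

-0.500, -5.000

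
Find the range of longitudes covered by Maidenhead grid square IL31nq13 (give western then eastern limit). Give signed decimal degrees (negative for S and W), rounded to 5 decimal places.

Field I=8, L=11: +8·20° lon, +11·10° lat → SW at lon -20°, lat 20°.
Square 3, 1: +3·2° lon, +1·1° lat → SW at lon -14°, lat 21°.
Subsquare n=13, q=16: +13·0.0833333° lon, +16·0.0416667° lat → SW at lon -12.9167°, lat 21.6667°.
Extended square 1, 3: +1·0.00833333° lon, +3·0.00416667° lat → SW at lon -12.9083°, lat 21.6792°.
Cell spans 0.00833333° lon × 0.00416667° lat.
west -12.90833, east -12.90000.

-12.90833, -12.90000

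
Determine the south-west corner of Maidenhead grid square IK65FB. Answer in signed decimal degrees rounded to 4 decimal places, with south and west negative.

15.0417, -7.5833

Field I=8, K=10: +8·20° lon, +10·10° lat → SW at lon -20°, lat 10°.
Square 6, 5: +6·2° lon, +5·1° lat → SW at lon -8°, lat 15°.
Subsquare f=5, b=1: +5·0.0833333° lon, +1·0.0416667° lat → SW at lon -7.58333°, lat 15.0417°.
latitude 15.0417, longitude -7.5833.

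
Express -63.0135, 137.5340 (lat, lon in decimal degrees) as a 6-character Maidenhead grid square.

PC86sx

Offset from 180°W / 90°S: lon 317.5340°, lat 26.9865°.
Field: 317.5340/20 → 15 → P, 26.9865/10 → 2 → C; chars PC.
Square: 17.5340/2 → 8, 6.9865/1 → 6; chars 86.
Subsquare: 1.5340/0.0833333 → 18 → s, 0.9865/0.0416667 → 23 → x; chars sx.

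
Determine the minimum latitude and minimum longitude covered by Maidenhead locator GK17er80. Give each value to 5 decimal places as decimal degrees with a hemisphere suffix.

17.70833° N, 57.60000° W

Field G=6, K=10: +6·20° lon, +10·10° lat → SW at lon -60°, lat 10°.
Square 1, 7: +1·2° lon, +7·1° lat → SW at lon -58°, lat 17°.
Subsquare e=4, r=17: +4·0.0833333° lon, +17·0.0416667° lat → SW at lon -57.6667°, lat 17.7083°.
Extended square 8, 0: +8·0.00833333° lon, +0·0.00416667° lat → SW at lon -57.6°, lat 17.7083°.
latitude 17.70833° N, longitude 57.60000° W.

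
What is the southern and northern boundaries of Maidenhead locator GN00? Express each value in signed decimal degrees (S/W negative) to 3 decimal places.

Field G=6, N=13: +6·20° lon, +13·10° lat → SW at lon -60°, lat 40°.
Square 0, 0: +0·2° lon, +0·1° lat → SW at lon -60°, lat 40°.
Cell spans 2° lon × 1° lat.
south 40.000, north 41.000.

40.000, 41.000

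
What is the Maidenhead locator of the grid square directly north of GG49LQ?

Latitude subsquare q = 16; +1 → 17 = r.
The longitude characters are unchanged.

GG49lr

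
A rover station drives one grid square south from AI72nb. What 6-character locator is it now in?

AI72na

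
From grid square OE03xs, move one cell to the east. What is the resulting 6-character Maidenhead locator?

OE13as

Longitude subsquare x = 23; +1 → 24, wraps to 0 = a, carry into square.
Longitude square 0; +1 → 1.
The latitude characters are unchanged.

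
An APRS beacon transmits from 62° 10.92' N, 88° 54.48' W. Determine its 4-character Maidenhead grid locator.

EP52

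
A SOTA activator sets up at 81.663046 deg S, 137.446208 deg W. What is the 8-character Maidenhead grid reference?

Shift to the Maidenhead origin (180°W, 90°S): lon 42.55379, lat 8.33695.
Field (20°×10°, letters A–R): 42.55379/20 → 2 → C, 8.33695/10 → 0 → A; chars CA.
Square (2°×1°, digits 0–9): 2.55379/2 → 1, 8.33695/1 → 8; chars 18.
Subsquare (5′×2.5′, letters a–x): 0.55379/0.0833333 → 6 → g, 0.33695/0.0416667 → 8 → i; chars gi.
Extended square (30″×15″, digits 0–9): 0.05379/0.00833333 → 6, 0.00362/0.00416667 → 0; chars 60.

CA18gi60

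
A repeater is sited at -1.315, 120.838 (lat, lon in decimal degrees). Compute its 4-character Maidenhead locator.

PI08

Add 180° to longitude and 90° to latitude: 300.84, 88.69.
Field (20°×10°, letters A–R): lon ⌊300.84/20⌋ = 15 → P; lat ⌊88.69/10⌋ = 8 → I.
Square (2°×1°, digits 0–9): lon ⌊0.84/2⌋ = 0; lat ⌊8.69/1⌋ = 8.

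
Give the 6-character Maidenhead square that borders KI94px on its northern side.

KI95pa

Latitude subsquare x = 23; +1 → 24, wraps to 0 = a, carry into square.
Latitude square 4; +1 → 5.
The longitude characters are unchanged.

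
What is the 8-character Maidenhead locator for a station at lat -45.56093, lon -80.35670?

EE94tk75

Shift to the Maidenhead origin (180°W, 90°S): lon 99.64330, lat 44.43907.
Field: lon ⌊99.64330/20⌋ = 4 → E; lat ⌊44.43907/10⌋ = 4 → E.
Square: lon ⌊19.64330/2⌋ = 9; lat ⌊4.43907/1⌋ = 4.
Subsquare: lon ⌊1.64330/0.0833333⌋ = 19 → t; lat ⌊0.43907/0.0416667⌋ = 10 → k.
Extended square: lon ⌊0.05997/0.00833333⌋ = 7; lat ⌊0.02240/0.00416667⌋ = 5.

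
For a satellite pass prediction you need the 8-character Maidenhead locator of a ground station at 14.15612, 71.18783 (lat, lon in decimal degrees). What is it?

MK54od27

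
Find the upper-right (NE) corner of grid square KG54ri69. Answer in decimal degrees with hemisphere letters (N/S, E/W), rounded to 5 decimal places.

25.62500° S, 31.47500° E

Field K=10, G=6: +10·20° lon, +6·10° lat → SW at lon 20°, lat -30°.
Square 5, 4: +5·2° lon, +4·1° lat → SW at lon 30°, lat -26°.
Subsquare r=17, i=8: +17·0.0833333° lon, +8·0.0416667° lat → SW at lon 31.4167°, lat -25.6667°.
Extended square 6, 9: +6·0.00833333° lon, +9·0.00416667° lat → SW at lon 31.4667°, lat -25.6292°.
Cell spans 0.00833333° lon × 0.00416667° lat. NE corner is SW corner plus one full cell.
latitude 25.62500° S, longitude 31.47500° E.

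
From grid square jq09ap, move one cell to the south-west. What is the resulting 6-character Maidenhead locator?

IQ99xo

Longitude subsquare a = 0; −1 → -1, wraps to 23 = x, carry into square.
Longitude square 0; −1 → -1, wraps to 9, carry into field.
Longitude field J = 9; −1 → 8 = I.
Latitude subsquare p = 15; −1 → 14 = o.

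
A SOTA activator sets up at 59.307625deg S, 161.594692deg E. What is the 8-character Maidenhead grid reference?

Add 180° to longitude and 90° to latitude: 341.59469, 30.69237.
Field: 341.59469/20 → 17 → R, 30.69237/10 → 3 → D; chars RD.
Square: 1.59469/2 → 0, 0.69237/1 → 0; chars 00.
Subsquare: 1.59469/0.0833333 → 19 → t, 0.69237/0.0416667 → 16 → q; chars tq.
Extended square: 0.01136/0.00833333 → 1, 0.02571/0.00416667 → 6; chars 16.

RD00tq16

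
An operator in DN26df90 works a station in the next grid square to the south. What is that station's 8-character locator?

DN26de99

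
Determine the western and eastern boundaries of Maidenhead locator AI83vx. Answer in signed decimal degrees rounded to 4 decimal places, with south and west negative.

-162.2500, -162.1667

Field A=0, I=8: +0·20° lon, +8·10° lat → SW at lon -180°, lat -10°.
Square 8, 3: +8·2° lon, +3·1° lat → SW at lon -164°, lat -7°.
Subsquare v=21, x=23: +21·0.0833333° lon, +23·0.0416667° lat → SW at lon -162.25°, lat -6.04167°.
Cell spans 0.0833333° lon × 0.0416667° lat.
west -162.2500, east -162.1667.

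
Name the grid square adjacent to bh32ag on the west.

BH22xg

Longitude subsquare a = 0; −1 → -1, wraps to 23 = x, carry into square.
Longitude square 3; −1 → 2.
The latitude characters are unchanged.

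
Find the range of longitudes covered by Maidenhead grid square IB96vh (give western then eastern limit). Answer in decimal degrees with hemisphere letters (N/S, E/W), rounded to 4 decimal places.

0.2500° W, 0.1667° W

Field I=8, B=1: +8·20° lon, +1·10° lat → SW at lon -20°, lat -80°.
Square 9, 6: +9·2° lon, +6·1° lat → SW at lon -2°, lat -74°.
Subsquare v=21, h=7: +21·0.0833333° lon, +7·0.0416667° lat → SW at lon -0.25°, lat -73.7083°.
Cell spans 0.0833333° lon × 0.0416667° lat.
west 0.2500° W, east 0.1667° W.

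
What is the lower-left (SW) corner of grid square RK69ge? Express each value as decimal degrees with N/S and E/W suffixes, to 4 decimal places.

Field R=17, K=10: +17·20° lon, +10·10° lat → SW at lon 160°, lat 10°.
Square 6, 9: +6·2° lon, +9·1° lat → SW at lon 172°, lat 19°.
Subsquare g=6, e=4: +6·0.0833333° lon, +4·0.0416667° lat → SW at lon 172.5°, lat 19.1667°.
latitude 19.1667° N, longitude 172.5000° E.

19.1667° N, 172.5000° E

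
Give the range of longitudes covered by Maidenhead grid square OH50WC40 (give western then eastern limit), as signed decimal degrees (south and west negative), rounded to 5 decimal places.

111.86667, 111.87500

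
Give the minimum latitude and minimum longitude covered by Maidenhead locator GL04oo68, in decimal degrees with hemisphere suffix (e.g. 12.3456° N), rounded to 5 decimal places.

Field G=6, L=11: +6·20° lon, +11·10° lat → SW at lon -60°, lat 20°.
Square 0, 4: +0·2° lon, +4·1° lat → SW at lon -60°, lat 24°.
Subsquare o=14, o=14: +14·0.0833333° lon, +14·0.0416667° lat → SW at lon -58.8333°, lat 24.5833°.
Extended square 6, 8: +6·0.00833333° lon, +8·0.00416667° lat → SW at lon -58.7833°, lat 24.6167°.
latitude 24.61667° N, longitude 58.78333° W.

24.61667° N, 58.78333° W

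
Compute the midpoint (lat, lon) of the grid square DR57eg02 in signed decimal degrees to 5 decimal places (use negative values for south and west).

87.26042, -109.66250

Field D=3, R=17: +3·20° lon, +17·10° lat → SW at lon -120°, lat 80°.
Square 5, 7: +5·2° lon, +7·1° lat → SW at lon -110°, lat 87°.
Subsquare e=4, g=6: +4·0.0833333° lon, +6·0.0416667° lat → SW at lon -109.667°, lat 87.25°.
Extended square 0, 2: +0·0.00833333° lon, +2·0.00416667° lat → SW at lon -109.667°, lat 87.2583°.
Cell spans 0.00833333° lon × 0.00416667° lat. Centre is SW corner plus half of each.
latitude 87.26042, longitude -109.66250.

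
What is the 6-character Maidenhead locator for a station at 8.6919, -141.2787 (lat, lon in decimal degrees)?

BJ98iq

Shift to the Maidenhead origin (180°W, 90°S): lon 38.7213, lat 98.6919.
Field: 38.7213/20 → 1 → B, 98.6919/10 → 9 → J; chars BJ.
Square: 18.7213/2 → 9, 8.6919/1 → 8; chars 98.
Subsquare: 0.7213/0.0833333 → 8 → i, 0.6919/0.0416667 → 16 → q; chars iq.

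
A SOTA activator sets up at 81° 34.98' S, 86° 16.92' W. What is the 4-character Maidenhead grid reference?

EA68

Shift to the Maidenhead origin (180°W, 90°S): lon 93.72, lat 8.42.
Field (20°×10°, letters A–R): 93.72/20 → 4 → E, 8.42/10 → 0 → A; chars EA.
Square (2°×1°, digits 0–9): 13.72/2 → 6, 8.42/1 → 8; chars 68.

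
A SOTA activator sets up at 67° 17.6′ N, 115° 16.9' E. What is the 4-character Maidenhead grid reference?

Add 180° to longitude and 90° to latitude: 295.28, 157.29.
Field: 295.28/20 → 14 → O, 157.29/10 → 15 → P; chars OP.
Square: 15.28/2 → 7, 7.29/1 → 7; chars 77.

OP77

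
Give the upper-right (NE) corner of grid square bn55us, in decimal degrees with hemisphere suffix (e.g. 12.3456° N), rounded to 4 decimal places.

Field B=1, N=13: +1·20° lon, +13·10° lat → SW at lon -160°, lat 40°.
Square 5, 5: +5·2° lon, +5·1° lat → SW at lon -150°, lat 45°.
Subsquare u=20, s=18: +20·0.0833333° lon, +18·0.0416667° lat → SW at lon -148.333°, lat 45.75°.
Cell spans 0.0833333° lon × 0.0416667° lat. NE corner is SW corner plus one full cell.
latitude 45.7917° N, longitude 148.2500° W.

45.7917° N, 148.2500° W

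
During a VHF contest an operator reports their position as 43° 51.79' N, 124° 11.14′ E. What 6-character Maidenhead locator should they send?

PN23cu

Offset from 180°W / 90°S: lon 304.1857°, lat 133.8632°.
Field: lon ⌊304.1857/20⌋ = 15 → P; lat ⌊133.8632/10⌋ = 13 → N.
Square: lon ⌊4.1857/2⌋ = 2; lat ⌊3.8632/1⌋ = 3.
Subsquare: lon ⌊0.1857/0.0833333⌋ = 2 → c; lat ⌊0.8632/0.0416667⌋ = 20 → u.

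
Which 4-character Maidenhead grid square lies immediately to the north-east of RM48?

Longitude square 4; +1 → 5.
Latitude square 8; +1 → 9.

RM59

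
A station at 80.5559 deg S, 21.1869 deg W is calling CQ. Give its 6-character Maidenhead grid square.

Add 180° to longitude and 90° to latitude: 158.8131, 9.4441.
Field: 158.8131/20 → 7 → H, 9.4441/10 → 0 → A; chars HA.
Square: 18.8131/2 → 9, 9.4441/1 → 9; chars 99.
Subsquare: 0.8131/0.0833333 → 9 → j, 0.4441/0.0416667 → 10 → k; chars jk.

HA99jk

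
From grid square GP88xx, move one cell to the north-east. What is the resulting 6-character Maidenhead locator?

GP99aa

Longitude subsquare x = 23; +1 → 24, wraps to 0 = a, carry into square.
Longitude square 8; +1 → 9.
Latitude subsquare x = 23; +1 → 24, wraps to 0 = a, carry into square.
Latitude square 8; +1 → 9.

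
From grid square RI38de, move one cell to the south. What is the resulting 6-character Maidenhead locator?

RI38dd

Latitude subsquare e = 4; −1 → 3 = d.
The longitude characters are unchanged.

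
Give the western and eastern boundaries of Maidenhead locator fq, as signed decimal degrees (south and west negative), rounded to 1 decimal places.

Field F=5, Q=16: +5·20° lon, +16·10° lat → SW at lon -80°, lat 70°.
Cell spans 20° lon × 10° lat.
west -80.0, east -60.0.

-80.0, -60.0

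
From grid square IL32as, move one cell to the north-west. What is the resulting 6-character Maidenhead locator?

Longitude subsquare a = 0; −1 → -1, wraps to 23 = x, carry into square.
Longitude square 3; −1 → 2.
Latitude subsquare s = 18; +1 → 19 = t.

IL22xt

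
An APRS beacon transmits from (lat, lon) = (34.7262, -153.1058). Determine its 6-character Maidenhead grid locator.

BM34kr

Add 180° to longitude and 90° to latitude: 26.8942, 124.7262.
Field: 26.8942/20 → 1 → B, 124.7262/10 → 12 → M; chars BM.
Square: 6.8942/2 → 3, 4.7262/1 → 4; chars 34.
Subsquare: 0.8942/0.0833333 → 10 → k, 0.7262/0.0416667 → 17 → r; chars kr.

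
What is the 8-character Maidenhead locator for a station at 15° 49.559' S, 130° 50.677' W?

CH44ne81

Offset from 180°W / 90°S: lon 49.15538°, lat 74.17402°.
Field: 49.15538/20 → 2 → C, 74.17402/10 → 7 → H; chars CH.
Square: 9.15538/2 → 4, 4.17402/1 → 4; chars 44.
Subsquare: 1.15538/0.0833333 → 13 → n, 0.17402/0.0416667 → 4 → e; chars ne.
Extended square: 0.07205/0.00833333 → 8, 0.00735/0.00416667 → 1; chars 81.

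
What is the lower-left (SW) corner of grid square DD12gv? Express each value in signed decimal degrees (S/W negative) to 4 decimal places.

Field D=3, D=3: +3·20° lon, +3·10° lat → SW at lon -120°, lat -60°.
Square 1, 2: +1·2° lon, +2·1° lat → SW at lon -118°, lat -58°.
Subsquare g=6, v=21: +6·0.0833333° lon, +21·0.0416667° lat → SW at lon -117.5°, lat -57.125°.
latitude -57.1250, longitude -117.5000.

-57.1250, -117.5000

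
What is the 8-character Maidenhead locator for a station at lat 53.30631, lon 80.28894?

Shift to the Maidenhead origin (180°W, 90°S): lon 260.28894, lat 143.30631.
Field: 260.28894/20 → 13 → N, 143.30631/10 → 14 → O; chars NO.
Square: 0.28894/2 → 0, 3.30631/1 → 3; chars 03.
Subsquare: 0.28894/0.0833333 → 3 → d, 0.30631/0.0416667 → 7 → h; chars dh.
Extended square: 0.03894/0.00833333 → 4, 0.01464/0.00416667 → 3; chars 43.

NO03dh43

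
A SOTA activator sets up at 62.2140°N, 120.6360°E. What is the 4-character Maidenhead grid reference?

PP02

Shift to the Maidenhead origin (180°W, 90°S): lon 300.64, lat 152.21.
Field (20°×10°, letters A–R): 300.64/20 → 15 → P, 152.21/10 → 15 → P; chars PP.
Square (2°×1°, digits 0–9): 0.64/2 → 0, 2.21/1 → 2; chars 02.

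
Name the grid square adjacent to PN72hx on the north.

Latitude subsquare x = 23; +1 → 24, wraps to 0 = a, carry into square.
Latitude square 2; +1 → 3.
The longitude characters are unchanged.

PN73ha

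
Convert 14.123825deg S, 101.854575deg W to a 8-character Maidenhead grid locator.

DH95bv70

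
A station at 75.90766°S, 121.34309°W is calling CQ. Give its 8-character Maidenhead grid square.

CB94hc82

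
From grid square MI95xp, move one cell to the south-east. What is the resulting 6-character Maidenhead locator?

NI05ao

Longitude subsquare x = 23; +1 → 24, wraps to 0 = a, carry into square.
Longitude square 9; +1 → 10, wraps to 0, carry into field.
Longitude field M = 12; +1 → 13 = N.
Latitude subsquare p = 15; −1 → 14 = o.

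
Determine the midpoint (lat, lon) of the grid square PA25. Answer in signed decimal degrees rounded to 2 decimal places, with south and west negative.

-84.50, 125.00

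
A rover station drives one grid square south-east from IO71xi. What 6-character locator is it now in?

IO81ah

Longitude subsquare x = 23; +1 → 24, wraps to 0 = a, carry into square.
Longitude square 7; +1 → 8.
Latitude subsquare i = 8; −1 → 7 = h.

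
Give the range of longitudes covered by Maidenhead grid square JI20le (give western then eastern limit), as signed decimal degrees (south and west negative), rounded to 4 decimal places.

4.9167, 5.0000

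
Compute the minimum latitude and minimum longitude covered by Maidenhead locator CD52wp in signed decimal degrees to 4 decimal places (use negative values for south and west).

Field C=2, D=3: +2·20° lon, +3·10° lat → SW at lon -140°, lat -60°.
Square 5, 2: +5·2° lon, +2·1° lat → SW at lon -130°, lat -58°.
Subsquare w=22, p=15: +22·0.0833333° lon, +15·0.0416667° lat → SW at lon -128.167°, lat -57.375°.
latitude -57.3750, longitude -128.1667.

-57.3750, -128.1667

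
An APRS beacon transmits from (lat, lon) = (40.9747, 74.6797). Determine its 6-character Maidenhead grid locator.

Shift to the Maidenhead origin (180°W, 90°S): lon 254.6797, lat 130.9747.
Field: lon ⌊254.6797/20⌋ = 12 → M; lat ⌊130.9747/10⌋ = 13 → N.
Square: lon ⌊14.6797/2⌋ = 7; lat ⌊0.9747/1⌋ = 0.
Subsquare: lon ⌊0.6797/0.0833333⌋ = 8 → i; lat ⌊0.9747/0.0416667⌋ = 23 → x.

MN70ix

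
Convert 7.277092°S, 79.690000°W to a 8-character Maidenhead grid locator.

FI02dr73

Add 180° to longitude and 90° to latitude: 100.31000, 82.72291.
Field: 100.31000/20 → 5 → F, 82.72291/10 → 8 → I; chars FI.
Square: 0.31000/2 → 0, 2.72291/1 → 2; chars 02.
Subsquare: 0.31000/0.0833333 → 3 → d, 0.72291/0.0416667 → 17 → r; chars dr.
Extended square: 0.06000/0.00833333 → 7, 0.01457/0.00416667 → 3; chars 73.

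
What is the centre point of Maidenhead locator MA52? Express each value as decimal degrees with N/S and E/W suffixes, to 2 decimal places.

Field M=12, A=0: +12·20° lon, +0·10° lat → SW at lon 60°, lat -90°.
Square 5, 2: +5·2° lon, +2·1° lat → SW at lon 70°, lat -88°.
Cell spans 2° lon × 1° lat. Centre is SW corner plus half of each.
latitude 87.50° S, longitude 71.00° E.

87.50° S, 71.00° E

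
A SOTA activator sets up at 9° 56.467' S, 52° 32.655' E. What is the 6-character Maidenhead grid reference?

Shift to the Maidenhead origin (180°W, 90°S): lon 232.5443, lat 80.0589.
Field (20°×10°, letters A–R): 232.5443/20 → 11 → L, 80.0589/10 → 8 → I; chars LI.
Square (2°×1°, digits 0–9): 12.5443/2 → 6, 0.0589/1 → 0; chars 60.
Subsquare (5′×2.5′, letters a–x): 0.5443/0.0833333 → 6 → g, 0.0589/0.0416667 → 1 → b; chars gb.

LI60gb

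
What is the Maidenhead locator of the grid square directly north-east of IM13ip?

IM13jq

Longitude subsquare i = 8; +1 → 9 = j.
Latitude subsquare p = 15; +1 → 16 = q.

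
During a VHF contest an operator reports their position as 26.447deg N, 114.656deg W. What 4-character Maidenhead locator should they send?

DL26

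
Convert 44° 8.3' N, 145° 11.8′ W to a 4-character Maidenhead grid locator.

Add 180° to longitude and 90° to latitude: 34.80, 134.14.
Field: lon ⌊34.80/20⌋ = 1 → B; lat ⌊134.14/10⌋ = 13 → N.
Square: lon ⌊14.80/2⌋ = 7; lat ⌊4.14/1⌋ = 4.

BN74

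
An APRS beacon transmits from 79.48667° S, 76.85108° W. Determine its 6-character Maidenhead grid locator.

FB10nm

Shift to the Maidenhead origin (180°W, 90°S): lon 103.1489, lat 10.5133.
Field: lon ⌊103.1489/20⌋ = 5 → F; lat ⌊10.5133/10⌋ = 1 → B.
Square: lon ⌊3.1489/2⌋ = 1; lat ⌊0.5133/1⌋ = 0.
Subsquare: lon ⌊1.1489/0.0833333⌋ = 13 → n; lat ⌊0.5133/0.0416667⌋ = 12 → m.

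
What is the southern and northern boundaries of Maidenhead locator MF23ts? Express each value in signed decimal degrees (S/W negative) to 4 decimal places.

Field M=12, F=5: +12·20° lon, +5·10° lat → SW at lon 60°, lat -40°.
Square 2, 3: +2·2° lon, +3·1° lat → SW at lon 64°, lat -37°.
Subsquare t=19, s=18: +19·0.0833333° lon, +18·0.0416667° lat → SW at lon 65.5833°, lat -36.25°.
Cell spans 0.0833333° lon × 0.0416667° lat.
south -36.2500, north -36.2083.

-36.2500, -36.2083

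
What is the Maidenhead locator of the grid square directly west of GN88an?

Longitude subsquare a = 0; −1 → -1, wraps to 23 = x, carry into square.
Longitude square 8; −1 → 7.
The latitude characters are unchanged.

GN78xn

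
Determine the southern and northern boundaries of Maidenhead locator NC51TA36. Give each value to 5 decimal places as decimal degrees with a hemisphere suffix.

Field N=13, C=2: +13·20° lon, +2·10° lat → SW at lon 80°, lat -70°.
Square 5, 1: +5·2° lon, +1·1° lat → SW at lon 90°, lat -69°.
Subsquare t=19, a=0: +19·0.0833333° lon, +0·0.0416667° lat → SW at lon 91.5833°, lat -69°.
Extended square 3, 6: +3·0.00833333° lon, +6·0.00416667° lat → SW at lon 91.6083°, lat -68.975°.
Cell spans 0.00833333° lon × 0.00416667° lat.
south 68.97500° S, north 68.97083° S.

68.97500° S, 68.97083° S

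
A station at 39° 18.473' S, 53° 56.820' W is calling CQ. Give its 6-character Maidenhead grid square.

Add 180° to longitude and 90° to latitude: 126.0530, 50.6921.
Field (20°×10°, letters A–R): lon ⌊126.0530/20⌋ = 6 → G; lat ⌊50.6921/10⌋ = 5 → F.
Square (2°×1°, digits 0–9): lon ⌊6.0530/2⌋ = 3; lat ⌊0.6921/1⌋ = 0.
Subsquare (5′×2.5′, letters a–x): lon ⌊0.0530/0.0833333⌋ = 0 → a; lat ⌊0.6921/0.0416667⌋ = 16 → q.

GF30aq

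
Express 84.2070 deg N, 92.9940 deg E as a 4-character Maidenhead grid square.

Shift to the Maidenhead origin (180°W, 90°S): lon 272.99, lat 174.21.
Field: 272.99/20 → 13 → N, 174.21/10 → 17 → R; chars NR.
Square: 12.99/2 → 6, 4.21/1 → 4; chars 64.

NR64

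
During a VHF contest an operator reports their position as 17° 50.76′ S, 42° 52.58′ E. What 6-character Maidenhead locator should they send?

LH12kd

Shift to the Maidenhead origin (180°W, 90°S): lon 222.8763, lat 72.1540.
Field: 222.8763/20 → 11 → L, 72.1540/10 → 7 → H; chars LH.
Square: 2.8763/2 → 1, 2.1540/1 → 2; chars 12.
Subsquare: 0.8763/0.0833333 → 10 → k, 0.1540/0.0416667 → 3 → d; chars kd.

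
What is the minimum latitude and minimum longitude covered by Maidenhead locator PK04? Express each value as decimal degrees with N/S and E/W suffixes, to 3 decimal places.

Field P=15, K=10: +15·20° lon, +10·10° lat → SW at lon 120°, lat 10°.
Square 0, 4: +0·2° lon, +4·1° lat → SW at lon 120°, lat 14°.
latitude 14.000° N, longitude 120.000° E.

14.000° N, 120.000° E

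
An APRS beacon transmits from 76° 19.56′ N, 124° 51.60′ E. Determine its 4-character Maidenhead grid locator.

PQ26

Shift to the Maidenhead origin (180°W, 90°S): lon 304.86, lat 166.33.
Field (20°×10°, letters A–R): lon ⌊304.86/20⌋ = 15 → P; lat ⌊166.33/10⌋ = 16 → Q.
Square (2°×1°, digits 0–9): lon ⌊4.86/2⌋ = 2; lat ⌊6.33/1⌋ = 6.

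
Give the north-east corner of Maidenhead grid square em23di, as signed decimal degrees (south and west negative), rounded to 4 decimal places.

33.3750, -95.6667

Field E=4, M=12: +4·20° lon, +12·10° lat → SW at lon -100°, lat 30°.
Square 2, 3: +2·2° lon, +3·1° lat → SW at lon -96°, lat 33°.
Subsquare d=3, i=8: +3·0.0833333° lon, +8·0.0416667° lat → SW at lon -95.75°, lat 33.3333°.
Cell spans 0.0833333° lon × 0.0416667° lat. NE corner is SW corner plus one full cell.
latitude 33.3750, longitude -95.6667.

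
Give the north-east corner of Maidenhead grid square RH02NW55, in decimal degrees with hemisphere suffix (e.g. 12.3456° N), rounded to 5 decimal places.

Field R=17, H=7: +17·20° lon, +7·10° lat → SW at lon 160°, lat -20°.
Square 0, 2: +0·2° lon, +2·1° lat → SW at lon 160°, lat -18°.
Subsquare n=13, w=22: +13·0.0833333° lon, +22·0.0416667° lat → SW at lon 161.083°, lat -17.0833°.
Extended square 5, 5: +5·0.00833333° lon, +5·0.00416667° lat → SW at lon 161.125°, lat -17.0625°.
Cell spans 0.00833333° lon × 0.00416667° lat. NE corner is SW corner plus one full cell.
latitude 17.05833° S, longitude 161.13333° E.

17.05833° S, 161.13333° E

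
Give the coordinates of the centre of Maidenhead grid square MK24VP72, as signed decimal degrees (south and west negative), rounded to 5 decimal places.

14.63542, 65.81250

Field M=12, K=10: +12·20° lon, +10·10° lat → SW at lon 60°, lat 10°.
Square 2, 4: +2·2° lon, +4·1° lat → SW at lon 64°, lat 14°.
Subsquare v=21, p=15: +21·0.0833333° lon, +15·0.0416667° lat → SW at lon 65.75°, lat 14.625°.
Extended square 7, 2: +7·0.00833333° lon, +2·0.00416667° lat → SW at lon 65.8083°, lat 14.6333°.
Cell spans 0.00833333° lon × 0.00416667° lat. Centre is SW corner plus half of each.
latitude 14.63542, longitude 65.81250.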